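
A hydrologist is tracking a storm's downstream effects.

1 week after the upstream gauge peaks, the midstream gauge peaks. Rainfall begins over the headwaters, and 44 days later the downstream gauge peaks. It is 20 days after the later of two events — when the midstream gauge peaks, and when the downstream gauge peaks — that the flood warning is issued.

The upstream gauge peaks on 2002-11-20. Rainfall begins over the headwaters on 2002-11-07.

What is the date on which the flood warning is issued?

2003-01-10

The upstream gauge peaks: Nov 20, 2002.
The midstream gauge peaks: Nov 20, 2002 + 1 week = Nov 27, 2002.
Rainfall begins over the headwaters: Nov 7, 2002.
The downstream gauge peaks: Nov 7, 2002 + 44 days = Dec 21, 2002.
Both prerequisites met — the midstream gauge peaks (Nov 27, 2002), the downstream gauge peaks (Dec 21, 2002); the later is Dec 21, 2002.
The flood warning is issued: Dec 21, 2002 + 20 days = Jan 10, 2003.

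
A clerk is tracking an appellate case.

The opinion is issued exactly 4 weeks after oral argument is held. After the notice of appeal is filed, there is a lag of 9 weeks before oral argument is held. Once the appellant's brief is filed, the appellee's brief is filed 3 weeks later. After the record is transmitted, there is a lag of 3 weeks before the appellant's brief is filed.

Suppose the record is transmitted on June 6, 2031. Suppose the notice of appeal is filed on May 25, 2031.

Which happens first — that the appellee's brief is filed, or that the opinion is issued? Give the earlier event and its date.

The record is transmitted: Jun 6, 2031.
The appellant's brief is filed: Jun 6, 2031 + 3 weeks = Jun 27, 2031.
The appellee's brief is filed: Jun 27, 2031 + 3 weeks = Jul 18, 2031.
The notice of appeal is filed: May 25, 2031.
Oral argument is held: May 25, 2031 + 9 weeks = Jul 27, 2031.
The opinion is issued: Jul 27, 2031 + 4 weeks = Aug 24, 2031.
Comparing: the appellee's brief is filed on Jul 18, 2031 vs the opinion is issued on Aug 24, 2031. Earlier: the appellee's brief is filed.

The appellee's brief is filed — July 18, 2031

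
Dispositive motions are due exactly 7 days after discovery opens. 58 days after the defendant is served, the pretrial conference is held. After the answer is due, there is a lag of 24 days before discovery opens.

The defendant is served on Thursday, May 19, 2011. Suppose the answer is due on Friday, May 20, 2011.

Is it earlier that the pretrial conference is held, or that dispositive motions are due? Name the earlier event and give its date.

Dispositive motions are due — Monday, June 20, 2011

The defendant is served: May 19, 2011.
The pretrial conference is held: May 19, 2011 + 58 days = Jul 16, 2011.
The answer is due: May 20, 2011.
Discovery opens: May 20, 2011 + 24 days = Jun 13, 2011.
Dispositive motions are due: Jun 13, 2011 + 7 days = Jun 20, 2011.
Comparing: the pretrial conference is held on Jul 16, 2011 vs dispositive motions are due on Jun 20, 2011. Earlier: dispositive motions are due.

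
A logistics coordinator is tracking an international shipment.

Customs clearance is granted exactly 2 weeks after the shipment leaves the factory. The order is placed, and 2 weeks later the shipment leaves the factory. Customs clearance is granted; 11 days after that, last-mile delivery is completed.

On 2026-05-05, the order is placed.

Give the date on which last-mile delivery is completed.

2026-06-13

The order is placed: May 5, 2026.
The shipment leaves the factory: May 5, 2026 + 2 weeks = May 19, 2026.
Customs clearance is granted: May 19, 2026 + 2 weeks = Jun 2, 2026.
Last-mile delivery is completed: Jun 2, 2026 + 11 days = Jun 13, 2026.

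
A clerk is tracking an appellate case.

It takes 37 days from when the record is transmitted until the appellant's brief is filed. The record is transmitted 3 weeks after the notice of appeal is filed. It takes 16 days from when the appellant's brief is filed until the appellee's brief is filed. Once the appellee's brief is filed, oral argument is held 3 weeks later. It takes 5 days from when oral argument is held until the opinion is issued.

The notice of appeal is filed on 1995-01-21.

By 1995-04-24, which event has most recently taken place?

The appellee's brief is filed

The notice of appeal is filed: Jan 21, 1995.
The record is transmitted: Jan 21, 1995 + 3 weeks = Feb 11, 1995.
The appellant's brief is filed: Feb 11, 1995 + 37 days = Mar 20, 1995.
The appellee's brief is filed: Mar 20, 1995 + 16 days = Apr 5, 1995.
Oral argument is held: Apr 5, 1995 + 3 weeks = Apr 26, 1995.
The opinion is issued: Apr 26, 1995 + 5 days = May 1, 1995.
Apr 24, 1995 falls between when the appellee's brief is filed (Apr 5, 1995) and when oral argument is held (Apr 26, 1995).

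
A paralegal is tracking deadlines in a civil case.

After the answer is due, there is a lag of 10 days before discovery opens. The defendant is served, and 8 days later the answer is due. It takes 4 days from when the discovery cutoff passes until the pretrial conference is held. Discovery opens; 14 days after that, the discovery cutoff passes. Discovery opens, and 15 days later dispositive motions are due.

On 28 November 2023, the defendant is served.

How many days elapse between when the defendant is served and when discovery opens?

Causal path: the defendant is served → the answer is due → discovery opens.
Total delay along the path: 8 + 10 = 18 days.

18 days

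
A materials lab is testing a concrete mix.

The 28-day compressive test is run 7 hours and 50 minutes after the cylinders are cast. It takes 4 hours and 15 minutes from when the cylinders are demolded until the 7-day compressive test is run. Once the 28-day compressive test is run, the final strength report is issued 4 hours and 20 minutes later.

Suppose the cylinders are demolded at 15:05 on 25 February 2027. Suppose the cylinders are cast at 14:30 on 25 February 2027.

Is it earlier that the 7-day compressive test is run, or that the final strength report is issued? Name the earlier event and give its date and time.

The cylinders are demolded: 15:05 Feb 25, 2027.
The 7-day compressive test is run: 15:05 Feb 25, 2027 + 4h15m = 19:20 Feb 25, 2027.
The cylinders are cast: 14:30 Feb 25, 2027.
The 28-day compressive test is run: 14:30 Feb 25, 2027 + 7h50m = 22:20 Feb 25, 2027.
The final strength report is issued: 22:20 Feb 25, 2027 + 4h20m = 02:40 Feb 26, 2027.
Comparing: the 7-day compressive test is run at 19:20 Feb 25, 2027 vs the final strength report is issued at 02:40 Feb 26, 2027. Earlier: the 7-day compressive test is run.

The 7-day compressive test is run — 19:20 on 25 February 2027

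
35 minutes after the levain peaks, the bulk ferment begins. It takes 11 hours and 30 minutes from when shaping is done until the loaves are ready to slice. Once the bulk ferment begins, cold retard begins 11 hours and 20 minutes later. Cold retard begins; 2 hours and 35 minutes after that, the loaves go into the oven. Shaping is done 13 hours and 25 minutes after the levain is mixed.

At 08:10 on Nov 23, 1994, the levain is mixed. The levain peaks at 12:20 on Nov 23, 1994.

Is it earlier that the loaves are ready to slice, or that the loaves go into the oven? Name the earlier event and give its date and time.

The levain is mixed: 08:10 Nov 23, 1994.
Shaping is done: 08:10 Nov 23, 1994 + 13h25m = 21:35 Nov 23, 1994.
The loaves are ready to slice: 21:35 Nov 23, 1994 + 11h30m = 09:05 Nov 24, 1994.
The levain peaks: 12:20 Nov 23, 1994.
The bulk ferment begins: 12:20 Nov 23, 1994 + 35m = 12:55 Nov 23, 1994.
Cold retard begins: 12:55 Nov 23, 1994 + 11h20m = 00:15 Nov 24, 1994.
The loaves go into the oven: 00:15 Nov 24, 1994 + 2h35m = 02:50 Nov 24, 1994.
Comparing: the loaves are ready to slice at 09:05 Nov 24, 1994 vs the loaves go into the oven at 02:50 Nov 24, 1994. Earlier: the loaves go into the oven.

The loaves go into the oven — 02:50 on Nov 24, 1994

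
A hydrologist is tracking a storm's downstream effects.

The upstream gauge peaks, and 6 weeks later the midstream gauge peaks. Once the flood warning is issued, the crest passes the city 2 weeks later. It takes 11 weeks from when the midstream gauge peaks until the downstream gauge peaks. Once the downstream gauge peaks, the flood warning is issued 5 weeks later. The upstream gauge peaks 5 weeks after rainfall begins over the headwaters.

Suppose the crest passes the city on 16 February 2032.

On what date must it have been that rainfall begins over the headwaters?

28 July 2031

The crest passes the city: Feb 16, 2032.
The flood warning is issued: Feb 16, 2032 − 2 weeks = Feb 2, 2032.
The downstream gauge peaks: Feb 2, 2032 − 5 weeks = Dec 29, 2031.
The midstream gauge peaks: Dec 29, 2031 − 11 weeks = Oct 13, 2031.
The upstream gauge peaks: Oct 13, 2031 − 6 weeks = Sep 1, 2031.
Rainfall begins over the headwaters: Sep 1, 2031 − 5 weeks = Jul 28, 2031.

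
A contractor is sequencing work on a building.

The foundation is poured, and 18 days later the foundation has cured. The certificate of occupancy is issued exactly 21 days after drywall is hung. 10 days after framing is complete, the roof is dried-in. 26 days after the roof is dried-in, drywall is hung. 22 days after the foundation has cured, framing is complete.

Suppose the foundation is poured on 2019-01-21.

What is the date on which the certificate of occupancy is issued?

The foundation is poured: Jan 21, 2019.
The foundation has cured: Jan 21, 2019 + 18 days = Feb 8, 2019.
Framing is complete: Feb 8, 2019 + 22 days = Mar 2, 2019.
The roof is dried-in: Mar 2, 2019 + 10 days = Mar 12, 2019.
Drywall is hung: Mar 12, 2019 + 26 days = Apr 7, 2019.
The certificate of occupancy is issued: Apr 7, 2019 + 21 days = Apr 28, 2019.

2019-04-28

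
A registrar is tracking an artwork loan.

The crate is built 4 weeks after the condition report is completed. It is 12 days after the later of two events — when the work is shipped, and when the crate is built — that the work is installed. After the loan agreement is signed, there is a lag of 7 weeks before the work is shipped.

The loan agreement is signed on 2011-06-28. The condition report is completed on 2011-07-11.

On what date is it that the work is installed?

The loan agreement is signed: Jun 28, 2011.
The work is shipped: Jun 28, 2011 + 7 weeks = Aug 16, 2011.
The condition report is completed: Jul 11, 2011.
The crate is built: Jul 11, 2011 + 4 weeks = Aug 8, 2011.
Both prerequisites met — the work is shipped (Aug 16, 2011), the crate is built (Aug 8, 2011); the later is Aug 16, 2011.
The work is installed: Aug 16, 2011 + 12 days = Aug 28, 2011.

2011-08-28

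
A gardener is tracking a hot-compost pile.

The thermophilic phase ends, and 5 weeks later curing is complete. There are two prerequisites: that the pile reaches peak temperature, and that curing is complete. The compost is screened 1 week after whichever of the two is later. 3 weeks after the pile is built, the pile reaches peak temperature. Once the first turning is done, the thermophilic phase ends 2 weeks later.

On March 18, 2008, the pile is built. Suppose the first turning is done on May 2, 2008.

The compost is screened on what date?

The pile is built: Mar 18, 2008.
The pile reaches peak temperature: Mar 18, 2008 + 3 weeks = Apr 8, 2008.
The first turning is done: May 2, 2008.
The thermophilic phase ends: May 2, 2008 + 2 weeks = May 16, 2008.
Curing is complete: May 16, 2008 + 5 weeks = Jun 20, 2008.
Both prerequisites met — the pile reaches peak temperature (Apr 8, 2008), curing is complete (Jun 20, 2008); the later is Jun 20, 2008.
The compost is screened: Jun 20, 2008 + 1 week = Jun 27, 2008.

June 27, 2008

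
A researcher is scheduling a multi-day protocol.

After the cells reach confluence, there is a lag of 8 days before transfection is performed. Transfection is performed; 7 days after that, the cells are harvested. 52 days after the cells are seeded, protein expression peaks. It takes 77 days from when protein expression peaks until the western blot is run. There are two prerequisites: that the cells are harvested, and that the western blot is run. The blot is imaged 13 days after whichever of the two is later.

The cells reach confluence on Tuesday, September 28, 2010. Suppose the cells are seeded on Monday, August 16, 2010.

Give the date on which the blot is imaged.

The cells reach confluence: Sep 28, 2010.
Transfection is performed: Sep 28, 2010 + 8 days = Oct 6, 2010.
The cells are harvested: Oct 6, 2010 + 7 days = Oct 13, 2010.
The cells are seeded: Aug 16, 2010.
Protein expression peaks: Aug 16, 2010 + 52 days = Oct 7, 2010.
The western blot is run: Oct 7, 2010 + 77 days = Dec 23, 2010.
Both prerequisites met — the cells are harvested (Oct 13, 2010), the western blot is run (Dec 23, 2010); the later is Dec 23, 2010.
The blot is imaged: Dec 23, 2010 + 13 days = Jan 5, 2011.

Wednesday, January 5, 2011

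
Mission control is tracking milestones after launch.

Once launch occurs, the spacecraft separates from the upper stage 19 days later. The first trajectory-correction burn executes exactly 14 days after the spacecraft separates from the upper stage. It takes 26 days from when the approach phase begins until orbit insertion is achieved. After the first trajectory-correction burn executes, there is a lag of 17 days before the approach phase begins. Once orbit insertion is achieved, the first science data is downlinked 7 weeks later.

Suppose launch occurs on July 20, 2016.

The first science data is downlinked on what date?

Launch occurs: Jul 20, 2016.
The spacecraft separates from the upper stage: Jul 20, 2016 + 19 days = Aug 8, 2016.
The first trajectory-correction burn executes: Aug 8, 2016 + 14 days = Aug 22, 2016.
The approach phase begins: Aug 22, 2016 + 17 days = Sep 8, 2016.
Orbit insertion is achieved: Sep 8, 2016 + 26 days = Oct 4, 2016.
The first science data is downlinked: Oct 4, 2016 + 7 weeks = Nov 22, 2016.

November 22, 2016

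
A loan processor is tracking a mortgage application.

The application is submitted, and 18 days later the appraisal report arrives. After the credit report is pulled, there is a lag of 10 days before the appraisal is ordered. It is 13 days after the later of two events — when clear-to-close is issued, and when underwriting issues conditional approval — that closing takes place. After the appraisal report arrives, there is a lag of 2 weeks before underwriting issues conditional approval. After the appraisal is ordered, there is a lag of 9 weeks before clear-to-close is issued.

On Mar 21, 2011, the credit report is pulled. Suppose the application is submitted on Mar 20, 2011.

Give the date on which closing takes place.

The credit report is pulled: Mar 21, 2011.
The appraisal is ordered: Mar 21, 2011 + 10 days = Mar 31, 2011.
Clear-to-close is issued: Mar 31, 2011 + 9 weeks = Jun 2, 2011.
The application is submitted: Mar 20, 2011.
The appraisal report arrives: Mar 20, 2011 + 18 days = Apr 7, 2011.
Underwriting issues conditional approval: Apr 7, 2011 + 2 weeks = Apr 21, 2011.
Both prerequisites met — clear-to-close is issued (Jun 2, 2011), underwriting issues conditional approval (Apr 21, 2011); the later is Jun 2, 2011.
Closing takes place: Jun 2, 2011 + 13 days = Jun 15, 2011.

Jun 15, 2011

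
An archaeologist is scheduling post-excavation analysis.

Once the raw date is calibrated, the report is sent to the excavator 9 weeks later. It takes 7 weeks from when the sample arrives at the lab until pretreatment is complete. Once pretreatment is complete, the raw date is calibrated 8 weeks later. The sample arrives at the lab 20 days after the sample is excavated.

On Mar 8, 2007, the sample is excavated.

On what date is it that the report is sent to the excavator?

The sample is excavated: Mar 8, 2007.
The sample arrives at the lab: Mar 8, 2007 + 20 days = Mar 28, 2007.
Pretreatment is complete: Mar 28, 2007 + 7 weeks = May 16, 2007.
The raw date is calibrated: May 16, 2007 + 8 weeks = Jul 11, 2007.
The report is sent to the excavator: Jul 11, 2007 + 9 weeks = Sep 12, 2007.

Sep 12, 2007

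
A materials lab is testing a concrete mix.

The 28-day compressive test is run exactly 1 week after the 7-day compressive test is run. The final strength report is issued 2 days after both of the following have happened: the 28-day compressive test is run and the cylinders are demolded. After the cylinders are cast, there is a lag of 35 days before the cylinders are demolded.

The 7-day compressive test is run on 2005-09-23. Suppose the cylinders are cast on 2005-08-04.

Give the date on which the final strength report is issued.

The 7-day compressive test is run: Sep 23, 2005.
The 28-day compressive test is run: Sep 23, 2005 + 1 week = Sep 30, 2005.
The cylinders are cast: Aug 4, 2005.
The cylinders are demolded: Aug 4, 2005 + 35 days = Sep 8, 2005.
Both prerequisites met — the 28-day compressive test is run (Sep 30, 2005), the cylinders are demolded (Sep 8, 2005); the later is Sep 30, 2005.
The final strength report is issued: Sep 30, 2005 + 2 days = Oct 2, 2005.

2005-10-02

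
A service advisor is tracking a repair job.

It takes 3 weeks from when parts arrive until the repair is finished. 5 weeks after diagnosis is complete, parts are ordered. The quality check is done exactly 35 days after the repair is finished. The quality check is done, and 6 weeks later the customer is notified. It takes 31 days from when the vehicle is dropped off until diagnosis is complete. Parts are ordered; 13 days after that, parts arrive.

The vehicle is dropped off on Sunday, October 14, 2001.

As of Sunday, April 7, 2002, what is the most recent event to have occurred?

The vehicle is dropped off: Oct 14, 2001.
Diagnosis is complete: Oct 14, 2001 + 31 days = Nov 14, 2001.
Parts are ordered: Nov 14, 2001 + 5 weeks = Dec 19, 2001.
Parts arrive: Dec 19, 2001 + 13 days = Jan 1, 2002.
The repair is finished: Jan 1, 2002 + 3 weeks = Jan 22, 2002.
The quality check is done: Jan 22, 2002 + 35 days = Feb 26, 2002.
The customer is notified: Feb 26, 2002 + 6 weeks = Apr 9, 2002.
Apr 7, 2002 falls between when the quality check is done (Feb 26, 2002) and when the customer is notified (Apr 9, 2002).

The quality check is done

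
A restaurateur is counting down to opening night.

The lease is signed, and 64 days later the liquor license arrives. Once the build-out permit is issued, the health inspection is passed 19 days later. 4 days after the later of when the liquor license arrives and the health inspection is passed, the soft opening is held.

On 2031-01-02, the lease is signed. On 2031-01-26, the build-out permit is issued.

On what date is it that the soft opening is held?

2031-03-11

The lease is signed: Jan 2, 2031.
The liquor license arrives: Jan 2, 2031 + 64 days = Mar 7, 2031.
The build-out permit is issued: Jan 26, 2031.
The health inspection is passed: Jan 26, 2031 + 19 days = Feb 14, 2031.
Both prerequisites met — the liquor license arrives (Mar 7, 2031), the health inspection is passed (Feb 14, 2031); the later is Mar 7, 2031.
The soft opening is held: Mar 7, 2031 + 4 days = Mar 11, 2031.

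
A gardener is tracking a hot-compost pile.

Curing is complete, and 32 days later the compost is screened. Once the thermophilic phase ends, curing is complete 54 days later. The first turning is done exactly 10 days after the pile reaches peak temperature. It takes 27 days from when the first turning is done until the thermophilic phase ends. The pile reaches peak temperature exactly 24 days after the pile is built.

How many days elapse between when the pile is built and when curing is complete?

Causal path: the pile is built → the pile reaches peak temperature → the first turning is done → the thermophilic phase ends → curing is complete.
Total delay along the path: 24 + 10 + 27 + 54 = 115 days.

115 days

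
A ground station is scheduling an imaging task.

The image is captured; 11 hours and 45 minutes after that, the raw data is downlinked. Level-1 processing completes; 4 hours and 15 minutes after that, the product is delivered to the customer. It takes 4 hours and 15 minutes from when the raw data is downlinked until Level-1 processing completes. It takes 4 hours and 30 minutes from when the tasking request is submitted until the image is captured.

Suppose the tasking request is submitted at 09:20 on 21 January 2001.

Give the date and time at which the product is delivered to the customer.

10:05 on 22 January 2001

The tasking request is submitted: 09:20 Jan 21, 2001.
The image is captured: 09:20 Jan 21, 2001 + 4h30m = 13:50 Jan 21, 2001.
The raw data is downlinked: 13:50 Jan 21, 2001 + 11h45m = 01:35 Jan 22, 2001.
Level-1 processing completes: 01:35 Jan 22, 2001 + 4h15m = 05:50 Jan 22, 2001.
The product is delivered to the customer: 05:50 Jan 22, 2001 + 4h15m = 10:05 Jan 22, 2001.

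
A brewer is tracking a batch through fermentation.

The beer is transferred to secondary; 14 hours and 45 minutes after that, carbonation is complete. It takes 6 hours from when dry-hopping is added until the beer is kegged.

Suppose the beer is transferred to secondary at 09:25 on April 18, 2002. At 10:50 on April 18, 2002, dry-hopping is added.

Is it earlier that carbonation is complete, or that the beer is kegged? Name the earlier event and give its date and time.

The beer is kegged — 16:50 on April 18, 2002

The beer is transferred to secondary: 09:25 Apr 18, 2002.
Carbonation is complete: 09:25 Apr 18, 2002 + 14h45m = 00:10 Apr 19, 2002.
Dry-hopping is added: 10:50 Apr 18, 2002.
The beer is kegged: 10:50 Apr 18, 2002 + 6h = 16:50 Apr 18, 2002.
Comparing: carbonation is complete at 00:10 Apr 19, 2002 vs the beer is kegged at 16:50 Apr 18, 2002. Earlier: the beer is kegged.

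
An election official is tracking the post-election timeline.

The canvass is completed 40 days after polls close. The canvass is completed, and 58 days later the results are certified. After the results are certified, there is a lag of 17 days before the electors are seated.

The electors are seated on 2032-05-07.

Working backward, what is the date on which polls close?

The electors are seated: May 7, 2032.
The results are certified: May 7, 2032 − 17 days = Apr 20, 2032.
The canvass is completed: Apr 20, 2032 − 58 days = Feb 22, 2032.
Polls close: Feb 22, 2032 − 40 days = Jan 13, 2032.

2032-01-13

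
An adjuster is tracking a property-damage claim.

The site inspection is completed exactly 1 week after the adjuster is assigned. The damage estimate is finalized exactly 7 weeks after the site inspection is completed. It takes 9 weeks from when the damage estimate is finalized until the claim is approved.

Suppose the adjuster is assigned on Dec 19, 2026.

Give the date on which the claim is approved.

The adjuster is assigned: Dec 19, 2026.
The site inspection is completed: Dec 19, 2026 + 1 week = Dec 26, 2026.
The damage estimate is finalized: Dec 26, 2026 + 7 weeks = Feb 13, 2027.
The claim is approved: Feb 13, 2027 + 9 weeks = Apr 17, 2027.

Apr 17, 2027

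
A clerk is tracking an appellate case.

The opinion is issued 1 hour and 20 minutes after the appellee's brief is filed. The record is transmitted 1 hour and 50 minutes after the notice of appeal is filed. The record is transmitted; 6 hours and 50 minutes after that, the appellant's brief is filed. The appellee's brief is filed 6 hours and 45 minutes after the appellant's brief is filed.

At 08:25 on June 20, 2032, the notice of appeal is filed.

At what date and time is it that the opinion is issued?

The notice of appeal is filed: 08:25 Jun 20, 2032.
The record is transmitted: 08:25 Jun 20, 2032 + 1h50m = 10:15 Jun 20, 2032.
The appellant's brief is filed: 10:15 Jun 20, 2032 + 6h50m = 17:05 Jun 20, 2032.
The appellee's brief is filed: 17:05 Jun 20, 2032 + 6h45m = 23:50 Jun 20, 2032.
The opinion is issued: 23:50 Jun 20, 2032 + 1h20m = 01:10 Jun 21, 2032.

01:10 on June 21, 2032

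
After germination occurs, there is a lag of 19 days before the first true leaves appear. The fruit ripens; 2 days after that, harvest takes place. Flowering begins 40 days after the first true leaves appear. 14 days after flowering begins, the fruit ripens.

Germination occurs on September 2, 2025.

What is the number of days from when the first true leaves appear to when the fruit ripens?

54 days

Causal path: the first true leaves appear → flowering begins → the fruit ripens.
Total delay along the path: 40 + 14 = 54 days.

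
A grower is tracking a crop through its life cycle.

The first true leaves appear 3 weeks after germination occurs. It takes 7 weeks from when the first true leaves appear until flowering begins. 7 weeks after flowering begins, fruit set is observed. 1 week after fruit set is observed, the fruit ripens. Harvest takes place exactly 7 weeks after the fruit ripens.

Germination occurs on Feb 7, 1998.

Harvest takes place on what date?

Germination occurs: Feb 7, 1998.
The first true leaves appear: Feb 7, 1998 + 3 weeks = Feb 28, 1998.
Flowering begins: Feb 28, 1998 + 7 weeks = Apr 18, 1998.
Fruit set is observed: Apr 18, 1998 + 7 weeks = Jun 6, 1998.
The fruit ripens: Jun 6, 1998 + 1 week = Jun 13, 1998.
Harvest takes place: Jun 13, 1998 + 7 weeks = Aug 1, 1998.

Aug 1, 1998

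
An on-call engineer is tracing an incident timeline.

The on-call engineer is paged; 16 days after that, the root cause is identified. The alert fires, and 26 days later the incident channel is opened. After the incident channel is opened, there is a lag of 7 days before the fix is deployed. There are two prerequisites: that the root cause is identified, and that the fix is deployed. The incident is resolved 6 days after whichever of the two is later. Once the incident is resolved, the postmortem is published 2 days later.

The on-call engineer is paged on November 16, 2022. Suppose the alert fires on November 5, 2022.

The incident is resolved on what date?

December 14, 2022

The on-call engineer is paged: Nov 16, 2022.
The root cause is identified: Nov 16, 2022 + 16 days = Dec 2, 2022.
The alert fires: Nov 5, 2022.
The incident channel is opened: Nov 5, 2022 + 26 days = Dec 1, 2022.
The fix is deployed: Dec 1, 2022 + 7 days = Dec 8, 2022.
Both prerequisites met — the root cause is identified (Dec 2, 2022), the fix is deployed (Dec 8, 2022); the later is Dec 8, 2022.
The incident is resolved: Dec 8, 2022 + 6 days = Dec 14, 2022.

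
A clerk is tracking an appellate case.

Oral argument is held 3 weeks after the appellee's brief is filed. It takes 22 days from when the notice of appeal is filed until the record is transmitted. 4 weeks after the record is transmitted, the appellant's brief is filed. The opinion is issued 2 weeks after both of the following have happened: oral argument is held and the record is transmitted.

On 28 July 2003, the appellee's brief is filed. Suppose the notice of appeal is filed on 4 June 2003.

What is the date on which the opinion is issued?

The appellee's brief is filed: Jul 28, 2003.
Oral argument is held: Jul 28, 2003 + 3 weeks = Aug 18, 2003.
The notice of appeal is filed: Jun 4, 2003.
The record is transmitted: Jun 4, 2003 + 22 days = Jun 26, 2003.
Both prerequisites met — oral argument is held (Aug 18, 2003), the record is transmitted (Jun 26, 2003); the later is Aug 18, 2003.
The opinion is issued: Aug 18, 2003 + 2 weeks = Sep 1, 2003.

1 September 2003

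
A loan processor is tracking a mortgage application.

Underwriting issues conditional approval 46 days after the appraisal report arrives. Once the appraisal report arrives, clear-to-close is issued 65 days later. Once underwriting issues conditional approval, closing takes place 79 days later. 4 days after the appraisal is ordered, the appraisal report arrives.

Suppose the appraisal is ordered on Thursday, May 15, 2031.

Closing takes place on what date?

Sunday, September 21, 2031

The appraisal is ordered: May 15, 2031.
The appraisal report arrives: May 15, 2031 + 4 days = May 19, 2031.
Underwriting issues conditional approval: May 19, 2031 + 46 days = Jul 4, 2031.
Closing takes place: Jul 4, 2031 + 79 days = Sep 21, 2031.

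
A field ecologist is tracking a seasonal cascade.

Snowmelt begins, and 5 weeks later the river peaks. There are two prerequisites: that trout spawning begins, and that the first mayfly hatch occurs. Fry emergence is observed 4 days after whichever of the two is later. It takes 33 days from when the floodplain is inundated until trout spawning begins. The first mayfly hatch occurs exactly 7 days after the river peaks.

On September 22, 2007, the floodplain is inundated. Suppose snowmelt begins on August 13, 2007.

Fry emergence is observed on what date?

October 29, 2007

The floodplain is inundated: Sep 22, 2007.
Trout spawning begins: Sep 22, 2007 + 33 days = Oct 25, 2007.
Snowmelt begins: Aug 13, 2007.
The river peaks: Aug 13, 2007 + 5 weeks = Sep 17, 2007.
The first mayfly hatch occurs: Sep 17, 2007 + 7 days = Sep 24, 2007.
Both prerequisites met — trout spawning begins (Oct 25, 2007), the first mayfly hatch occurs (Sep 24, 2007); the later is Oct 25, 2007.
Fry emergence is observed: Oct 25, 2007 + 4 days = Oct 29, 2007.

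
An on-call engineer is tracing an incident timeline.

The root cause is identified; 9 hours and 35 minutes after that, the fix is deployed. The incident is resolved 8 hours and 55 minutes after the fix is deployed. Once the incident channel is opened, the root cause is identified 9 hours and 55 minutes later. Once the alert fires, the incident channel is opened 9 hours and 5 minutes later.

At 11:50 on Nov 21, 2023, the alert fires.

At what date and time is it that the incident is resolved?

01:20 on Nov 23, 2023

The alert fires: 11:50 Nov 21, 2023.
The incident channel is opened: 11:50 Nov 21, 2023 + 9h05m = 20:55 Nov 21, 2023.
The root cause is identified: 20:55 Nov 21, 2023 + 9h55m = 06:50 Nov 22, 2023.
The fix is deployed: 06:50 Nov 22, 2023 + 9h35m = 16:25 Nov 22, 2023.
The incident is resolved: 16:25 Nov 22, 2023 + 8h55m = 01:20 Nov 23, 2023.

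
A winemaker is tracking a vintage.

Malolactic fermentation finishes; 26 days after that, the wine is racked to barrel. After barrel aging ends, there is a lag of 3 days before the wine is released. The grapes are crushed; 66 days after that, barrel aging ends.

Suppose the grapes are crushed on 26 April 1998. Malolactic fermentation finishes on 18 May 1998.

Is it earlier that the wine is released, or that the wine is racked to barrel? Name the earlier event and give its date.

The grapes are crushed: Apr 26, 1998.
Barrel aging ends: Apr 26, 1998 + 66 days = Jul 1, 1998.
The wine is released: Jul 1, 1998 + 3 days = Jul 4, 1998.
Malolactic fermentation finishes: May 18, 1998.
The wine is racked to barrel: May 18, 1998 + 26 days = Jun 13, 1998.
Comparing: the wine is released on Jul 4, 1998 vs the wine is racked to barrel on Jun 13, 1998. Earlier: the wine is racked to barrel.

The wine is racked to barrel — 13 June 1998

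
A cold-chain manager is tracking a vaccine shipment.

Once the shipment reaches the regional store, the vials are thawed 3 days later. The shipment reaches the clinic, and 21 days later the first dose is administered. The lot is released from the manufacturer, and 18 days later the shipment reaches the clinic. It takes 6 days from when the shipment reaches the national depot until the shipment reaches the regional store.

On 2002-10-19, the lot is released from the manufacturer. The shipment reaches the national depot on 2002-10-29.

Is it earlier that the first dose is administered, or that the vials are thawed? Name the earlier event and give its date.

The lot is released from the manufacturer: Oct 19, 2002.
The shipment reaches the clinic: Oct 19, 2002 + 18 days = Nov 6, 2002.
The first dose is administered: Nov 6, 2002 + 21 days = Nov 27, 2002.
The shipment reaches the national depot: Oct 29, 2002.
The shipment reaches the regional store: Oct 29, 2002 + 6 days = Nov 4, 2002.
The vials are thawed: Nov 4, 2002 + 3 days = Nov 7, 2002.
Comparing: the first dose is administered on Nov 27, 2002 vs the vials are thawed on Nov 7, 2002. Earlier: the vials are thawed.

The vials are thawed — 2002-11-07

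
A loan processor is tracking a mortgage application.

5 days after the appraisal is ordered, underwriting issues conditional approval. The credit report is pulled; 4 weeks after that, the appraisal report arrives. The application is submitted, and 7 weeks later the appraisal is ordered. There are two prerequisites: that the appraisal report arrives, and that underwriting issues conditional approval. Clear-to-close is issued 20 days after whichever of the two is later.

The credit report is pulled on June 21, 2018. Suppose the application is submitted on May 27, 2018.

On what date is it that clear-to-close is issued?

The credit report is pulled: Jun 21, 2018.
The appraisal report arrives: Jun 21, 2018 + 4 weeks = Jul 19, 2018.
The application is submitted: May 27, 2018.
The appraisal is ordered: May 27, 2018 + 7 weeks = Jul 15, 2018.
Underwriting issues conditional approval: Jul 15, 2018 + 5 days = Jul 20, 2018.
Both prerequisites met — the appraisal report arrives (Jul 19, 2018), underwriting issues conditional approval (Jul 20, 2018); the later is Jul 20, 2018.
Clear-to-close is issued: Jul 20, 2018 + 20 days = Aug 9, 2018.

August 9, 2018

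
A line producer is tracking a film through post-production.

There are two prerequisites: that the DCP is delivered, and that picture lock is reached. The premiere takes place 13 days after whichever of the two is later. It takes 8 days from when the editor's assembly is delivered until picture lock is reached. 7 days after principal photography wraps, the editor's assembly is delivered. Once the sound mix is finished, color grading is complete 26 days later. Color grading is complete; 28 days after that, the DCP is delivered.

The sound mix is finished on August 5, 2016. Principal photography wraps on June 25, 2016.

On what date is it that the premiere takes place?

October 11, 2016

The sound mix is finished: Aug 5, 2016.
Color grading is complete: Aug 5, 2016 + 26 days = Aug 31, 2016.
The DCP is delivered: Aug 31, 2016 + 28 days = Sep 28, 2016.
Principal photography wraps: Jun 25, 2016.
The editor's assembly is delivered: Jun 25, 2016 + 7 days = Jul 2, 2016.
Picture lock is reached: Jul 2, 2016 + 8 days = Jul 10, 2016.
Both prerequisites met — the DCP is delivered (Sep 28, 2016), picture lock is reached (Jul 10, 2016); the later is Sep 28, 2016.
The premiere takes place: Sep 28, 2016 + 13 days = Oct 11, 2016.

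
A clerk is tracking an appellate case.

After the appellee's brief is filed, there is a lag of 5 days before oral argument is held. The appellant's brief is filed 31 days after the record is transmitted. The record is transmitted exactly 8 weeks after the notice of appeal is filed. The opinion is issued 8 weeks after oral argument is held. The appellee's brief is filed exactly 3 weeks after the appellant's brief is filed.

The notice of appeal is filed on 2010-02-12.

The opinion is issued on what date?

2010-07-31

The notice of appeal is filed: Feb 12, 2010.
The record is transmitted: Feb 12, 2010 + 8 weeks = Apr 9, 2010.
The appellant's brief is filed: Apr 9, 2010 + 31 days = May 10, 2010.
The appellee's brief is filed: May 10, 2010 + 3 weeks = May 31, 2010.
Oral argument is held: May 31, 2010 + 5 days = Jun 5, 2010.
The opinion is issued: Jun 5, 2010 + 8 weeks = Jul 31, 2010.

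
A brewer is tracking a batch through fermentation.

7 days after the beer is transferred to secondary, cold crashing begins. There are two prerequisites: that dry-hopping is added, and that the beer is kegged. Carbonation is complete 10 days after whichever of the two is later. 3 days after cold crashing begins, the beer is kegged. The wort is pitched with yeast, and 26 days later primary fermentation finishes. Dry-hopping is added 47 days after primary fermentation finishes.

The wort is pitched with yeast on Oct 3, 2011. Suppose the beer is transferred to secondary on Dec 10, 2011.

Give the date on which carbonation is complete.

Dec 30, 2011

The wort is pitched with yeast: Oct 3, 2011.
Primary fermentation finishes: Oct 3, 2011 + 26 days = Oct 29, 2011.
Dry-hopping is added: Oct 29, 2011 + 47 days = Dec 15, 2011.
The beer is transferred to secondary: Dec 10, 2011.
Cold crashing begins: Dec 10, 2011 + 7 days = Dec 17, 2011.
The beer is kegged: Dec 17, 2011 + 3 days = Dec 20, 2011.
Both prerequisites met — dry-hopping is added (Dec 15, 2011), the beer is kegged (Dec 20, 2011); the later is Dec 20, 2011.
Carbonation is complete: Dec 20, 2011 + 10 days = Dec 30, 2011.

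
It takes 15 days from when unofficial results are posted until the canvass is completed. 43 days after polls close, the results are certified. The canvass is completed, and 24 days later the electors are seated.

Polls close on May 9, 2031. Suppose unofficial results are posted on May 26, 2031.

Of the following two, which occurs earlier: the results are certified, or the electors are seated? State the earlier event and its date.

Polls close: May 9, 2031.
The results are certified: May 9, 2031 + 43 days = Jun 21, 2031.
Unofficial results are posted: May 26, 2031.
The canvass is completed: May 26, 2031 + 15 days = Jun 10, 2031.
The electors are seated: Jun 10, 2031 + 24 days = Jul 4, 2031.
Comparing: the results are certified on Jun 21, 2031 vs the electors are seated on Jul 4, 2031. Earlier: the results are certified.

The results are certified — June 21, 2031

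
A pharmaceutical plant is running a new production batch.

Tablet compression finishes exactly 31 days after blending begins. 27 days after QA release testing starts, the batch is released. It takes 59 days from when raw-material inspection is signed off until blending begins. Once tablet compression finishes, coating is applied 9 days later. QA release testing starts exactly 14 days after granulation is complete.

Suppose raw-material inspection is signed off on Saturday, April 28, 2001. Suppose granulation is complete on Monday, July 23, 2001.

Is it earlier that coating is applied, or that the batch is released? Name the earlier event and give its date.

Coating is applied — Sunday, August 5, 2001

Raw-material inspection is signed off: Apr 28, 2001.
Blending begins: Apr 28, 2001 + 59 days = Jun 26, 2001.
Tablet compression finishes: Jun 26, 2001 + 31 days = Jul 27, 2001.
Coating is applied: Jul 27, 2001 + 9 days = Aug 5, 2001.
Granulation is complete: Jul 23, 2001.
QA release testing starts: Jul 23, 2001 + 14 days = Aug 6, 2001.
The batch is released: Aug 6, 2001 + 27 days = Sep 2, 2001.
Comparing: coating is applied on Aug 5, 2001 vs the batch is released on Sep 2, 2001. Earlier: coating is applied.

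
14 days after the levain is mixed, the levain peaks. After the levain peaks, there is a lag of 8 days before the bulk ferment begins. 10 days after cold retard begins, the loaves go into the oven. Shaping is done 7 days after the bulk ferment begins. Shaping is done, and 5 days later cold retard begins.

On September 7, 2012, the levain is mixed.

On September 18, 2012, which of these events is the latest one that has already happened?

The levain is mixed

The levain is mixed: Sep 7, 2012.
The levain peaks: Sep 7, 2012 + 14 days = Sep 21, 2012.
The bulk ferment begins: Sep 21, 2012 + 8 days = Sep 29, 2012.
Shaping is done: Sep 29, 2012 + 7 days = Oct 6, 2012.
Cold retard begins: Oct 6, 2012 + 5 days = Oct 11, 2012.
The loaves go into the oven: Oct 11, 2012 + 10 days = Oct 21, 2012.
Sep 18, 2012 falls between when the levain is mixed (Sep 7, 2012) and when the levain peaks (Sep 21, 2012).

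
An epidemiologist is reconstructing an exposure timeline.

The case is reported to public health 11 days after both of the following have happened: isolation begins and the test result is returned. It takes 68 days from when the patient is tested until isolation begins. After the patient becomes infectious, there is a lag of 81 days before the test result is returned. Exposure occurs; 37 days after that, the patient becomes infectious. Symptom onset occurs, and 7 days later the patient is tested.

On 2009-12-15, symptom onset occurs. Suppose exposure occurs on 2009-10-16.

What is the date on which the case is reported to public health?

Symptom onset occurs: Dec 15, 2009.
The patient is tested: Dec 15, 2009 + 7 days = Dec 22, 2009.
Isolation begins: Dec 22, 2009 + 68 days = Feb 28, 2010.
Exposure occurs: Oct 16, 2009.
The patient becomes infectious: Oct 16, 2009 + 37 days = Nov 22, 2009.
The test result is returned: Nov 22, 2009 + 81 days = Feb 11, 2010.
Both prerequisites met — isolation begins (Feb 28, 2010), the test result is returned (Feb 11, 2010); the later is Feb 28, 2010.
The case is reported to public health: Feb 28, 2010 + 11 days = Mar 11, 2010.

2010-03-11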